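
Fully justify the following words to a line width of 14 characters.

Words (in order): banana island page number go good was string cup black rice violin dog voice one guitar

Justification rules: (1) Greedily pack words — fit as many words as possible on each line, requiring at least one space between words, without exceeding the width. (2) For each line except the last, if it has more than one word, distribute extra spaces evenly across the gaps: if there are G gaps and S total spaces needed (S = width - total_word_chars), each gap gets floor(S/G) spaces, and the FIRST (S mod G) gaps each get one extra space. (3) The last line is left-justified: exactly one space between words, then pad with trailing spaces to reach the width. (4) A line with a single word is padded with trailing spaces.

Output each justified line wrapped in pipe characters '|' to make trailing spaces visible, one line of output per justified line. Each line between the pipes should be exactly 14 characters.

Line 1: ['banana', 'island'] (min_width=13, slack=1)
Line 2: ['page', 'number', 'go'] (min_width=14, slack=0)
Line 3: ['good', 'was'] (min_width=8, slack=6)
Line 4: ['string', 'cup'] (min_width=10, slack=4)
Line 5: ['black', 'rice'] (min_width=10, slack=4)
Line 6: ['violin', 'dog'] (min_width=10, slack=4)
Line 7: ['voice', 'one'] (min_width=9, slack=5)
Line 8: ['guitar'] (min_width=6, slack=8)

Answer: |banana  island|
|page number go|
|good       was|
|string     cup|
|black     rice|
|violin     dog|
|voice      one|
|guitar        |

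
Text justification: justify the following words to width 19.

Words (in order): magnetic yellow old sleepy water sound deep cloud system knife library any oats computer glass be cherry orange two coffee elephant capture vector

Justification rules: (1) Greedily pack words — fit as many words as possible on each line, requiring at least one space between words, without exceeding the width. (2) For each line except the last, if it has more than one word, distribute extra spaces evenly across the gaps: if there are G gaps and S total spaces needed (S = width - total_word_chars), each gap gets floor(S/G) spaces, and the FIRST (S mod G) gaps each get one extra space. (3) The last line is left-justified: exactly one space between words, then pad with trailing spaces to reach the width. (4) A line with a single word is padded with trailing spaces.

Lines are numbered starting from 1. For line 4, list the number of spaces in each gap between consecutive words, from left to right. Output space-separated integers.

Answer: 2 2

Derivation:
Line 1: ['magnetic', 'yellow', 'old'] (min_width=19, slack=0)
Line 2: ['sleepy', 'water', 'sound'] (min_width=18, slack=1)
Line 3: ['deep', 'cloud', 'system'] (min_width=17, slack=2)
Line 4: ['knife', 'library', 'any'] (min_width=17, slack=2)
Line 5: ['oats', 'computer', 'glass'] (min_width=19, slack=0)
Line 6: ['be', 'cherry', 'orange'] (min_width=16, slack=3)
Line 7: ['two', 'coffee', 'elephant'] (min_width=19, slack=0)
Line 8: ['capture', 'vector'] (min_width=14, slack=5)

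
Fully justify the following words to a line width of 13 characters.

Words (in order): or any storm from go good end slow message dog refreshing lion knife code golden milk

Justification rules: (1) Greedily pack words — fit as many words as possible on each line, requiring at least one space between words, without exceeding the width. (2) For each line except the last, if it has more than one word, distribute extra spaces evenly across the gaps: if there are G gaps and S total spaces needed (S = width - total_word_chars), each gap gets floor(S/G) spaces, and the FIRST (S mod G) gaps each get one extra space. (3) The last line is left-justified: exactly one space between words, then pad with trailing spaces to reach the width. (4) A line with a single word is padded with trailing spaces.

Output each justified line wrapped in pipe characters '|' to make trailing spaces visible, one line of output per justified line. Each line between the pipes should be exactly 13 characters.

Line 1: ['or', 'any', 'storm'] (min_width=12, slack=1)
Line 2: ['from', 'go', 'good'] (min_width=12, slack=1)
Line 3: ['end', 'slow'] (min_width=8, slack=5)
Line 4: ['message', 'dog'] (min_width=11, slack=2)
Line 5: ['refreshing'] (min_width=10, slack=3)
Line 6: ['lion', 'knife'] (min_width=10, slack=3)
Line 7: ['code', 'golden'] (min_width=11, slack=2)
Line 8: ['milk'] (min_width=4, slack=9)

Answer: |or  any storm|
|from  go good|
|end      slow|
|message   dog|
|refreshing   |
|lion    knife|
|code   golden|
|milk         |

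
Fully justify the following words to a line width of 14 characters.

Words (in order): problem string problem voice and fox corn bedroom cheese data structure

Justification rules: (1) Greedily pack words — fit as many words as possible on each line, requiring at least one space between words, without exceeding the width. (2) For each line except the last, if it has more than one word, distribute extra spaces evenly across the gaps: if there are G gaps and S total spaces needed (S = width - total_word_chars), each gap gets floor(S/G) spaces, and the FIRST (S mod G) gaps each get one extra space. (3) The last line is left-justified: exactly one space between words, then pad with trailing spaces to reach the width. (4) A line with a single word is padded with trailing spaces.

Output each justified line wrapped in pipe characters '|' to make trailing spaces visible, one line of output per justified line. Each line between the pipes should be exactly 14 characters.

Line 1: ['problem', 'string'] (min_width=14, slack=0)
Line 2: ['problem', 'voice'] (min_width=13, slack=1)
Line 3: ['and', 'fox', 'corn'] (min_width=12, slack=2)
Line 4: ['bedroom', 'cheese'] (min_width=14, slack=0)
Line 5: ['data', 'structure'] (min_width=14, slack=0)

Answer: |problem string|
|problem  voice|
|and  fox  corn|
|bedroom cheese|
|data structure|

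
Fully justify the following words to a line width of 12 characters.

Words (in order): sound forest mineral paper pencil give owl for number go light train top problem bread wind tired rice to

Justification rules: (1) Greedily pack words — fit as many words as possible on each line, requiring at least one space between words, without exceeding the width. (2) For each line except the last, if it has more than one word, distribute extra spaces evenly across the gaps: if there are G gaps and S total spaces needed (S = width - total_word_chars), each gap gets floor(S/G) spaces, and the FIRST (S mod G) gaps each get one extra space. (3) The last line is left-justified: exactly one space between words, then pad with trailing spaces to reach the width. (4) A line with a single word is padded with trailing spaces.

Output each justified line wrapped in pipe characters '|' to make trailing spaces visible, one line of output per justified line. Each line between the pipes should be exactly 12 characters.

Answer: |sound forest|
|mineral     |
|paper pencil|
|give owl for|
|number    go|
|light  train|
|top  problem|
|bread   wind|
|tired   rice|
|to          |

Derivation:
Line 1: ['sound', 'forest'] (min_width=12, slack=0)
Line 2: ['mineral'] (min_width=7, slack=5)
Line 3: ['paper', 'pencil'] (min_width=12, slack=0)
Line 4: ['give', 'owl', 'for'] (min_width=12, slack=0)
Line 5: ['number', 'go'] (min_width=9, slack=3)
Line 6: ['light', 'train'] (min_width=11, slack=1)
Line 7: ['top', 'problem'] (min_width=11, slack=1)
Line 8: ['bread', 'wind'] (min_width=10, slack=2)
Line 9: ['tired', 'rice'] (min_width=10, slack=2)
Line 10: ['to'] (min_width=2, slack=10)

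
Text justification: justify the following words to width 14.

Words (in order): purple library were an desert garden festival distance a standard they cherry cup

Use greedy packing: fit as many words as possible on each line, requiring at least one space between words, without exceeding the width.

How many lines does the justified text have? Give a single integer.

Answer: 7

Derivation:
Line 1: ['purple', 'library'] (min_width=14, slack=0)
Line 2: ['were', 'an', 'desert'] (min_width=14, slack=0)
Line 3: ['garden'] (min_width=6, slack=8)
Line 4: ['festival'] (min_width=8, slack=6)
Line 5: ['distance', 'a'] (min_width=10, slack=4)
Line 6: ['standard', 'they'] (min_width=13, slack=1)
Line 7: ['cherry', 'cup'] (min_width=10, slack=4)
Total lines: 7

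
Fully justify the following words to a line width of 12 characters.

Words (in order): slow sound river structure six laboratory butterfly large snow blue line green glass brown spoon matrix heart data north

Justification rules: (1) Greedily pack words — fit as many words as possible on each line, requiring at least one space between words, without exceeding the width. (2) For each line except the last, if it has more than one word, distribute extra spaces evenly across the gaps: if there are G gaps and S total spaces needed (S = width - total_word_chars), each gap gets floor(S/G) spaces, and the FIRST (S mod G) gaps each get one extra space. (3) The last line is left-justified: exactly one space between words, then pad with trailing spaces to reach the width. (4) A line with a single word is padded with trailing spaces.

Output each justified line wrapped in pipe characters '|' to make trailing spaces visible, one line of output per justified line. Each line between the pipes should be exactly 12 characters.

Answer: |slow   sound|
|river       |
|structure   |
|six         |
|laboratory  |
|butterfly   |
|large   snow|
|blue    line|
|green  glass|
|brown  spoon|
|matrix heart|
|data north  |

Derivation:
Line 1: ['slow', 'sound'] (min_width=10, slack=2)
Line 2: ['river'] (min_width=5, slack=7)
Line 3: ['structure'] (min_width=9, slack=3)
Line 4: ['six'] (min_width=3, slack=9)
Line 5: ['laboratory'] (min_width=10, slack=2)
Line 6: ['butterfly'] (min_width=9, slack=3)
Line 7: ['large', 'snow'] (min_width=10, slack=2)
Line 8: ['blue', 'line'] (min_width=9, slack=3)
Line 9: ['green', 'glass'] (min_width=11, slack=1)
Line 10: ['brown', 'spoon'] (min_width=11, slack=1)
Line 11: ['matrix', 'heart'] (min_width=12, slack=0)
Line 12: ['data', 'north'] (min_width=10, slack=2)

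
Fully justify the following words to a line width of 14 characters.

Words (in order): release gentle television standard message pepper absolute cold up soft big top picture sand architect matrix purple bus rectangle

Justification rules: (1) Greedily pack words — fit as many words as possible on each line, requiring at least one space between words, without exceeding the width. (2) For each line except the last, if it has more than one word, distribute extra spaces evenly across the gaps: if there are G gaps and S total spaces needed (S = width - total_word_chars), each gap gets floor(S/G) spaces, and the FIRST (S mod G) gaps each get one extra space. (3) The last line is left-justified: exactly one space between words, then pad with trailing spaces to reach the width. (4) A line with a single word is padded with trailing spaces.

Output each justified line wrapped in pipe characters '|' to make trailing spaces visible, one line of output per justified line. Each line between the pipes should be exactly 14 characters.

Line 1: ['release', 'gentle'] (min_width=14, slack=0)
Line 2: ['television'] (min_width=10, slack=4)
Line 3: ['standard'] (min_width=8, slack=6)
Line 4: ['message', 'pepper'] (min_width=14, slack=0)
Line 5: ['absolute', 'cold'] (min_width=13, slack=1)
Line 6: ['up', 'soft', 'big'] (min_width=11, slack=3)
Line 7: ['top', 'picture'] (min_width=11, slack=3)
Line 8: ['sand', 'architect'] (min_width=14, slack=0)
Line 9: ['matrix', 'purple'] (min_width=13, slack=1)
Line 10: ['bus', 'rectangle'] (min_width=13, slack=1)

Answer: |release gentle|
|television    |
|standard      |
|message pepper|
|absolute  cold|
|up   soft  big|
|top    picture|
|sand architect|
|matrix  purple|
|bus rectangle |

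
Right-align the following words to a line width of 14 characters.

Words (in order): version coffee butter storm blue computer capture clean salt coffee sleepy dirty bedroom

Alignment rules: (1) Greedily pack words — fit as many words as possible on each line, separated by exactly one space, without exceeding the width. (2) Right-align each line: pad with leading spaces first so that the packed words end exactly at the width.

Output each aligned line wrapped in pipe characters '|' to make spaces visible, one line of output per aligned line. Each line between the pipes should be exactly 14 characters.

Line 1: ['version', 'coffee'] (min_width=14, slack=0)
Line 2: ['butter', 'storm'] (min_width=12, slack=2)
Line 3: ['blue', 'computer'] (min_width=13, slack=1)
Line 4: ['capture', 'clean'] (min_width=13, slack=1)
Line 5: ['salt', 'coffee'] (min_width=11, slack=3)
Line 6: ['sleepy', 'dirty'] (min_width=12, slack=2)
Line 7: ['bedroom'] (min_width=7, slack=7)

Answer: |version coffee|
|  butter storm|
| blue computer|
| capture clean|
|   salt coffee|
|  sleepy dirty|
|       bedroom|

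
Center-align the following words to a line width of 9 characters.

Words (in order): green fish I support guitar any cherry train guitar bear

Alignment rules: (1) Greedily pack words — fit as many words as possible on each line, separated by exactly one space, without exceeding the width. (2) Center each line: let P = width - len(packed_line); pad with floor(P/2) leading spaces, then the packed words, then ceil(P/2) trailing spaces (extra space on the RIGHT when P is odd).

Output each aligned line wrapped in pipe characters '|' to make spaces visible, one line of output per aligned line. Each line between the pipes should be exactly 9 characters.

Line 1: ['green'] (min_width=5, slack=4)
Line 2: ['fish', 'I'] (min_width=6, slack=3)
Line 3: ['support'] (min_width=7, slack=2)
Line 4: ['guitar'] (min_width=6, slack=3)
Line 5: ['any'] (min_width=3, slack=6)
Line 6: ['cherry'] (min_width=6, slack=3)
Line 7: ['train'] (min_width=5, slack=4)
Line 8: ['guitar'] (min_width=6, slack=3)
Line 9: ['bear'] (min_width=4, slack=5)

Answer: |  green  |
| fish I  |
| support |
| guitar  |
|   any   |
| cherry  |
|  train  |
| guitar  |
|  bear   |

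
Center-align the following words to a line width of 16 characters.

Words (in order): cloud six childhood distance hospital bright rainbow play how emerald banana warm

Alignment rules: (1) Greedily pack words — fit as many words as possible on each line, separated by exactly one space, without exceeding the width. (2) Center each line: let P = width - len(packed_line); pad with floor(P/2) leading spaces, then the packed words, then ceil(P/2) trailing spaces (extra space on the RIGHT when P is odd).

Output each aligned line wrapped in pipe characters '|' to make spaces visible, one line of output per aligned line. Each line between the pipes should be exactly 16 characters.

Line 1: ['cloud', 'six'] (min_width=9, slack=7)
Line 2: ['childhood'] (min_width=9, slack=7)
Line 3: ['distance'] (min_width=8, slack=8)
Line 4: ['hospital', 'bright'] (min_width=15, slack=1)
Line 5: ['rainbow', 'play', 'how'] (min_width=16, slack=0)
Line 6: ['emerald', 'banana'] (min_width=14, slack=2)
Line 7: ['warm'] (min_width=4, slack=12)

Answer: |   cloud six    |
|   childhood    |
|    distance    |
|hospital bright |
|rainbow play how|
| emerald banana |
|      warm      |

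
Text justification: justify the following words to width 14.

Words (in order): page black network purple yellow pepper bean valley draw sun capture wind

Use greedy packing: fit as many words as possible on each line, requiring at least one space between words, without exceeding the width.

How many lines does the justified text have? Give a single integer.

Line 1: ['page', 'black'] (min_width=10, slack=4)
Line 2: ['network', 'purple'] (min_width=14, slack=0)
Line 3: ['yellow', 'pepper'] (min_width=13, slack=1)
Line 4: ['bean', 'valley'] (min_width=11, slack=3)
Line 5: ['draw', 'sun'] (min_width=8, slack=6)
Line 6: ['capture', 'wind'] (min_width=12, slack=2)
Total lines: 6

Answer: 6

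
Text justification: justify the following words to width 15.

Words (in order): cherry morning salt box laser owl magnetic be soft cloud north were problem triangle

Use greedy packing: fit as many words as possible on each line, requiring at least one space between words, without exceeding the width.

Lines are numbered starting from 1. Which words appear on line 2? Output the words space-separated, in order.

Line 1: ['cherry', 'morning'] (min_width=14, slack=1)
Line 2: ['salt', 'box', 'laser'] (min_width=14, slack=1)
Line 3: ['owl', 'magnetic', 'be'] (min_width=15, slack=0)
Line 4: ['soft', 'cloud'] (min_width=10, slack=5)
Line 5: ['north', 'were'] (min_width=10, slack=5)
Line 6: ['problem'] (min_width=7, slack=8)
Line 7: ['triangle'] (min_width=8, slack=7)

Answer: salt box laser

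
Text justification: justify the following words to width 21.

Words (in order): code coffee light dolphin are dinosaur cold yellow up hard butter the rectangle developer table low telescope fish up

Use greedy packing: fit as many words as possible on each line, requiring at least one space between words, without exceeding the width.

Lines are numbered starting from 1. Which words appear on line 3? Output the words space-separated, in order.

Line 1: ['code', 'coffee', 'light'] (min_width=17, slack=4)
Line 2: ['dolphin', 'are', 'dinosaur'] (min_width=20, slack=1)
Line 3: ['cold', 'yellow', 'up', 'hard'] (min_width=19, slack=2)
Line 4: ['butter', 'the', 'rectangle'] (min_width=20, slack=1)
Line 5: ['developer', 'table', 'low'] (min_width=19, slack=2)
Line 6: ['telescope', 'fish', 'up'] (min_width=17, slack=4)

Answer: cold yellow up hard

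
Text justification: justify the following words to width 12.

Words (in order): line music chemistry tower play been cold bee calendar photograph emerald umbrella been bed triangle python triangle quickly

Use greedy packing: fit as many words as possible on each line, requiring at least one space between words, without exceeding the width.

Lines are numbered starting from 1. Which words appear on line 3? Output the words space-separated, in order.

Answer: tower play

Derivation:
Line 1: ['line', 'music'] (min_width=10, slack=2)
Line 2: ['chemistry'] (min_width=9, slack=3)
Line 3: ['tower', 'play'] (min_width=10, slack=2)
Line 4: ['been', 'cold'] (min_width=9, slack=3)
Line 5: ['bee', 'calendar'] (min_width=12, slack=0)
Line 6: ['photograph'] (min_width=10, slack=2)
Line 7: ['emerald'] (min_width=7, slack=5)
Line 8: ['umbrella'] (min_width=8, slack=4)
Line 9: ['been', 'bed'] (min_width=8, slack=4)
Line 10: ['triangle'] (min_width=8, slack=4)
Line 11: ['python'] (min_width=6, slack=6)
Line 12: ['triangle'] (min_width=8, slack=4)
Line 13: ['quickly'] (min_width=7, slack=5)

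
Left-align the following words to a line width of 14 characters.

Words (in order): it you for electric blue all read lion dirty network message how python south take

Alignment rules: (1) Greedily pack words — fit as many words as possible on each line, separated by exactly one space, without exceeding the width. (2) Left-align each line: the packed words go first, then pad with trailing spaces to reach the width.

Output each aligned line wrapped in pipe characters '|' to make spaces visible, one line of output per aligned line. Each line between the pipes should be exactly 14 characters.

Line 1: ['it', 'you', 'for'] (min_width=10, slack=4)
Line 2: ['electric', 'blue'] (min_width=13, slack=1)
Line 3: ['all', 'read', 'lion'] (min_width=13, slack=1)
Line 4: ['dirty', 'network'] (min_width=13, slack=1)
Line 5: ['message', 'how'] (min_width=11, slack=3)
Line 6: ['python', 'south'] (min_width=12, slack=2)
Line 7: ['take'] (min_width=4, slack=10)

Answer: |it you for    |
|electric blue |
|all read lion |
|dirty network |
|message how   |
|python south  |
|take          |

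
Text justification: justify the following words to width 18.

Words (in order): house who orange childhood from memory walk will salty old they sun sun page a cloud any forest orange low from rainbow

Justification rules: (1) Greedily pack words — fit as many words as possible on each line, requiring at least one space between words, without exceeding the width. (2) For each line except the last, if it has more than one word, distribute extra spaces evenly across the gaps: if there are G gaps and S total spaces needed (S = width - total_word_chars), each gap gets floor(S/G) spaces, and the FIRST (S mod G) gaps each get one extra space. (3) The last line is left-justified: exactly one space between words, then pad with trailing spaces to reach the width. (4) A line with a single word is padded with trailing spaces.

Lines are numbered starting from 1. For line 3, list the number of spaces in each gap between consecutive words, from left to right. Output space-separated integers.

Answer: 2 2

Derivation:
Line 1: ['house', 'who', 'orange'] (min_width=16, slack=2)
Line 2: ['childhood', 'from'] (min_width=14, slack=4)
Line 3: ['memory', 'walk', 'will'] (min_width=16, slack=2)
Line 4: ['salty', 'old', 'they', 'sun'] (min_width=18, slack=0)
Line 5: ['sun', 'page', 'a', 'cloud'] (min_width=16, slack=2)
Line 6: ['any', 'forest', 'orange'] (min_width=17, slack=1)
Line 7: ['low', 'from', 'rainbow'] (min_width=16, slack=2)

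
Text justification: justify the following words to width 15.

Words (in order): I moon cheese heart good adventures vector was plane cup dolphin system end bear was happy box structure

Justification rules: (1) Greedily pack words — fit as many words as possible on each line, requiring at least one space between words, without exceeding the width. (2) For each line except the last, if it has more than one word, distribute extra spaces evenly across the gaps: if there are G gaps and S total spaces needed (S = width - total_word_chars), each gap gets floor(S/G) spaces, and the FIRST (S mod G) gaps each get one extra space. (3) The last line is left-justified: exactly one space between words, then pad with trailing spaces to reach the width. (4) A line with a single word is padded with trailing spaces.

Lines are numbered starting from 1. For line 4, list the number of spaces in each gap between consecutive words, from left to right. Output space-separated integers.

Answer: 6

Derivation:
Line 1: ['I', 'moon', 'cheese'] (min_width=13, slack=2)
Line 2: ['heart', 'good'] (min_width=10, slack=5)
Line 3: ['adventures'] (min_width=10, slack=5)
Line 4: ['vector', 'was'] (min_width=10, slack=5)
Line 5: ['plane', 'cup'] (min_width=9, slack=6)
Line 6: ['dolphin', 'system'] (min_width=14, slack=1)
Line 7: ['end', 'bear', 'was'] (min_width=12, slack=3)
Line 8: ['happy', 'box'] (min_width=9, slack=6)
Line 9: ['structure'] (min_width=9, slack=6)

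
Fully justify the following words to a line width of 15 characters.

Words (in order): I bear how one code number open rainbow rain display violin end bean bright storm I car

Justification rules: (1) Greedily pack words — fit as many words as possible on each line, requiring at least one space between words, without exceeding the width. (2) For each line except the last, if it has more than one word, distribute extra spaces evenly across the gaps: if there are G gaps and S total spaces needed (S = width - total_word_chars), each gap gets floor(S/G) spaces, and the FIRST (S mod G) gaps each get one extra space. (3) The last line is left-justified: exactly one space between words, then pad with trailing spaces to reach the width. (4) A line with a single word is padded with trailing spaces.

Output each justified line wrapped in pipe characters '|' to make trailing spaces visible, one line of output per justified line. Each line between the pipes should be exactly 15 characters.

Answer: |I  bear how one|
|code     number|
|open    rainbow|
|rain    display|
|violin end bean|
|bright  storm I|
|car            |

Derivation:
Line 1: ['I', 'bear', 'how', 'one'] (min_width=14, slack=1)
Line 2: ['code', 'number'] (min_width=11, slack=4)
Line 3: ['open', 'rainbow'] (min_width=12, slack=3)
Line 4: ['rain', 'display'] (min_width=12, slack=3)
Line 5: ['violin', 'end', 'bean'] (min_width=15, slack=0)
Line 6: ['bright', 'storm', 'I'] (min_width=14, slack=1)
Line 7: ['car'] (min_width=3, slack=12)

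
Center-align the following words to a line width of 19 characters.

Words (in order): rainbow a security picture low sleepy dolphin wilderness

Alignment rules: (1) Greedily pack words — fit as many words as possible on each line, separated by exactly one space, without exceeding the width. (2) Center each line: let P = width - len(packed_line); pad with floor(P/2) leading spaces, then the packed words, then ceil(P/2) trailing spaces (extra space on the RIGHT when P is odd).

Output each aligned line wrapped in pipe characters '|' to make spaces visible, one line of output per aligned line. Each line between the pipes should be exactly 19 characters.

Line 1: ['rainbow', 'a', 'security'] (min_width=18, slack=1)
Line 2: ['picture', 'low', 'sleepy'] (min_width=18, slack=1)
Line 3: ['dolphin', 'wilderness'] (min_width=18, slack=1)

Answer: |rainbow a security |
|picture low sleepy |
|dolphin wilderness |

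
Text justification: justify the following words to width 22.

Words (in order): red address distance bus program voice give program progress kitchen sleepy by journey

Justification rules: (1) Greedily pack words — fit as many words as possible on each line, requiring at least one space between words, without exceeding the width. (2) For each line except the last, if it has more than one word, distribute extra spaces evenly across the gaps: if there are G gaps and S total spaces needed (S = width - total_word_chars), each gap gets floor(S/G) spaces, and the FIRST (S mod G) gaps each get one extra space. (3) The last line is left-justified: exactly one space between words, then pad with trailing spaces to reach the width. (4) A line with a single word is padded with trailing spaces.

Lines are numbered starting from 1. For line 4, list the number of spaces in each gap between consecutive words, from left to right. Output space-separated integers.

Answer: 4 3

Derivation:
Line 1: ['red', 'address', 'distance'] (min_width=20, slack=2)
Line 2: ['bus', 'program', 'voice', 'give'] (min_width=22, slack=0)
Line 3: ['program', 'progress'] (min_width=16, slack=6)
Line 4: ['kitchen', 'sleepy', 'by'] (min_width=17, slack=5)
Line 5: ['journey'] (min_width=7, slack=15)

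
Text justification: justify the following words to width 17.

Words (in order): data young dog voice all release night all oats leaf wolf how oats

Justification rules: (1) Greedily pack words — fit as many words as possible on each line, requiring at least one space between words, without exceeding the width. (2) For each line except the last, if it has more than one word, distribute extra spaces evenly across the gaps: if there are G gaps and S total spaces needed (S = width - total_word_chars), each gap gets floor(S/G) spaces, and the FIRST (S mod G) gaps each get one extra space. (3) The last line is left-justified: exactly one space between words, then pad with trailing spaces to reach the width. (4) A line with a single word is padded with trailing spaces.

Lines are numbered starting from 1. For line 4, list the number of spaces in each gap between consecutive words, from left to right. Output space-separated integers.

Answer: 3 3

Derivation:
Line 1: ['data', 'young', 'dog'] (min_width=14, slack=3)
Line 2: ['voice', 'all', 'release'] (min_width=17, slack=0)
Line 3: ['night', 'all', 'oats'] (min_width=14, slack=3)
Line 4: ['leaf', 'wolf', 'how'] (min_width=13, slack=4)
Line 5: ['oats'] (min_width=4, slack=13)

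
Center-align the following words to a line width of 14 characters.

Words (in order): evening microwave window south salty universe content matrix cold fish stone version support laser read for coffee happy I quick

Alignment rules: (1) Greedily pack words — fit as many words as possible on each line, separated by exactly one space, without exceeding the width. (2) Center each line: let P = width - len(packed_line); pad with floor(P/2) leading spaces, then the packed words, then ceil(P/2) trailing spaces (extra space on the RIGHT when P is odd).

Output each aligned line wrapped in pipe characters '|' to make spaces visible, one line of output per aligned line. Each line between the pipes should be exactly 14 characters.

Line 1: ['evening'] (min_width=7, slack=7)
Line 2: ['microwave'] (min_width=9, slack=5)
Line 3: ['window', 'south'] (min_width=12, slack=2)
Line 4: ['salty', 'universe'] (min_width=14, slack=0)
Line 5: ['content', 'matrix'] (min_width=14, slack=0)
Line 6: ['cold', 'fish'] (min_width=9, slack=5)
Line 7: ['stone', 'version'] (min_width=13, slack=1)
Line 8: ['support', 'laser'] (min_width=13, slack=1)
Line 9: ['read', 'for'] (min_width=8, slack=6)
Line 10: ['coffee', 'happy', 'I'] (min_width=14, slack=0)
Line 11: ['quick'] (min_width=5, slack=9)

Answer: |   evening    |
|  microwave   |
| window south |
|salty universe|
|content matrix|
|  cold fish   |
|stone version |
|support laser |
|   read for   |
|coffee happy I|
|    quick     |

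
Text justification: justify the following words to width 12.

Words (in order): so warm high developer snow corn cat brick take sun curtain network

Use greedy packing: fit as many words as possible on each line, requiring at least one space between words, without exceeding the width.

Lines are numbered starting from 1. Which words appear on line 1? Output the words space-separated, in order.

Answer: so warm high

Derivation:
Line 1: ['so', 'warm', 'high'] (min_width=12, slack=0)
Line 2: ['developer'] (min_width=9, slack=3)
Line 3: ['snow', 'corn'] (min_width=9, slack=3)
Line 4: ['cat', 'brick'] (min_width=9, slack=3)
Line 5: ['take', 'sun'] (min_width=8, slack=4)
Line 6: ['curtain'] (min_width=7, slack=5)
Line 7: ['network'] (min_width=7, slack=5)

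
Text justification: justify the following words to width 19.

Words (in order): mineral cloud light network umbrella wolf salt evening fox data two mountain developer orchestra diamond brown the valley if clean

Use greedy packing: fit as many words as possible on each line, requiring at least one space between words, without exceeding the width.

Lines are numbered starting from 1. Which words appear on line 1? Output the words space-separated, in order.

Line 1: ['mineral', 'cloud', 'light'] (min_width=19, slack=0)
Line 2: ['network', 'umbrella'] (min_width=16, slack=3)
Line 3: ['wolf', 'salt', 'evening'] (min_width=17, slack=2)
Line 4: ['fox', 'data', 'two'] (min_width=12, slack=7)
Line 5: ['mountain', 'developer'] (min_width=18, slack=1)
Line 6: ['orchestra', 'diamond'] (min_width=17, slack=2)
Line 7: ['brown', 'the', 'valley', 'if'] (min_width=19, slack=0)
Line 8: ['clean'] (min_width=5, slack=14)

Answer: mineral cloud light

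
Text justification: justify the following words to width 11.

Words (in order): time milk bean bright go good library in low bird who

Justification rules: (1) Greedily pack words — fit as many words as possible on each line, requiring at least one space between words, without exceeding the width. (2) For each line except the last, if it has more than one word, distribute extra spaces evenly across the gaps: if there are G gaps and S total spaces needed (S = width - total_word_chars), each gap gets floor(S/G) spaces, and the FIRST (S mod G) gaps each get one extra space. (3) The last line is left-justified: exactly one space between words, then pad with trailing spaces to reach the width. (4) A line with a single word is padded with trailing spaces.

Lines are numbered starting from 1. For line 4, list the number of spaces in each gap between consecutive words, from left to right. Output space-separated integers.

Answer: 2

Derivation:
Line 1: ['time', 'milk'] (min_width=9, slack=2)
Line 2: ['bean', 'bright'] (min_width=11, slack=0)
Line 3: ['go', 'good'] (min_width=7, slack=4)
Line 4: ['library', 'in'] (min_width=10, slack=1)
Line 5: ['low', 'bird'] (min_width=8, slack=3)
Line 6: ['who'] (min_width=3, slack=8)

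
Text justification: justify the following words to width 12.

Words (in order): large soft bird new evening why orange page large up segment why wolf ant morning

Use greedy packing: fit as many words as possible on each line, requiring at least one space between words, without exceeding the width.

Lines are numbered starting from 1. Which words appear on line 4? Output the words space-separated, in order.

Answer: orange page

Derivation:
Line 1: ['large', 'soft'] (min_width=10, slack=2)
Line 2: ['bird', 'new'] (min_width=8, slack=4)
Line 3: ['evening', 'why'] (min_width=11, slack=1)
Line 4: ['orange', 'page'] (min_width=11, slack=1)
Line 5: ['large', 'up'] (min_width=8, slack=4)
Line 6: ['segment', 'why'] (min_width=11, slack=1)
Line 7: ['wolf', 'ant'] (min_width=8, slack=4)
Line 8: ['morning'] (min_width=7, slack=5)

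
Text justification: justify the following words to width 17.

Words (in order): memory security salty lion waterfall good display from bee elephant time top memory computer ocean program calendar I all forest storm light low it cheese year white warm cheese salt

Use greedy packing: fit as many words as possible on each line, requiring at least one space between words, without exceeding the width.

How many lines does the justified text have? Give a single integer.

Answer: 12

Derivation:
Line 1: ['memory', 'security'] (min_width=15, slack=2)
Line 2: ['salty', 'lion'] (min_width=10, slack=7)
Line 3: ['waterfall', 'good'] (min_width=14, slack=3)
Line 4: ['display', 'from', 'bee'] (min_width=16, slack=1)
Line 5: ['elephant', 'time', 'top'] (min_width=17, slack=0)
Line 6: ['memory', 'computer'] (min_width=15, slack=2)
Line 7: ['ocean', 'program'] (min_width=13, slack=4)
Line 8: ['calendar', 'I', 'all'] (min_width=14, slack=3)
Line 9: ['forest', 'storm'] (min_width=12, slack=5)
Line 10: ['light', 'low', 'it'] (min_width=12, slack=5)
Line 11: ['cheese', 'year', 'white'] (min_width=17, slack=0)
Line 12: ['warm', 'cheese', 'salt'] (min_width=16, slack=1)
Total lines: 12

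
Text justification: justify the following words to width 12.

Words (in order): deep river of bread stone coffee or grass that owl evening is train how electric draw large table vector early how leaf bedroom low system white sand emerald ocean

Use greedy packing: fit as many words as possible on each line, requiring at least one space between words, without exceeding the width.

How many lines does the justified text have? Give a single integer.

Answer: 16

Derivation:
Line 1: ['deep', 'river'] (min_width=10, slack=2)
Line 2: ['of', 'bread'] (min_width=8, slack=4)
Line 3: ['stone', 'coffee'] (min_width=12, slack=0)
Line 4: ['or', 'grass'] (min_width=8, slack=4)
Line 5: ['that', 'owl'] (min_width=8, slack=4)
Line 6: ['evening', 'is'] (min_width=10, slack=2)
Line 7: ['train', 'how'] (min_width=9, slack=3)
Line 8: ['electric'] (min_width=8, slack=4)
Line 9: ['draw', 'large'] (min_width=10, slack=2)
Line 10: ['table', 'vector'] (min_width=12, slack=0)
Line 11: ['early', 'how'] (min_width=9, slack=3)
Line 12: ['leaf', 'bedroom'] (min_width=12, slack=0)
Line 13: ['low', 'system'] (min_width=10, slack=2)
Line 14: ['white', 'sand'] (min_width=10, slack=2)
Line 15: ['emerald'] (min_width=7, slack=5)
Line 16: ['ocean'] (min_width=5, slack=7)
Total lines: 16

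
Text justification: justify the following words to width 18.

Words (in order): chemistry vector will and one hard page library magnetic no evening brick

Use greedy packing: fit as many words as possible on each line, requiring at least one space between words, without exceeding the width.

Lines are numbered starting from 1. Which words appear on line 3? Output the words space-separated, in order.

Line 1: ['chemistry', 'vector'] (min_width=16, slack=2)
Line 2: ['will', 'and', 'one', 'hard'] (min_width=17, slack=1)
Line 3: ['page', 'library'] (min_width=12, slack=6)
Line 4: ['magnetic', 'no'] (min_width=11, slack=7)
Line 5: ['evening', 'brick'] (min_width=13, slack=5)

Answer: page library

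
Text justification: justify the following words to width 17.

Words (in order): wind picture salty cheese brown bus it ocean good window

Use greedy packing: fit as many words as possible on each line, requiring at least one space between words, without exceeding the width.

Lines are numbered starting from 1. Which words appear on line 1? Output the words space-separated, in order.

Answer: wind picture

Derivation:
Line 1: ['wind', 'picture'] (min_width=12, slack=5)
Line 2: ['salty', 'cheese'] (min_width=12, slack=5)
Line 3: ['brown', 'bus', 'it'] (min_width=12, slack=5)
Line 4: ['ocean', 'good', 'window'] (min_width=17, slack=0)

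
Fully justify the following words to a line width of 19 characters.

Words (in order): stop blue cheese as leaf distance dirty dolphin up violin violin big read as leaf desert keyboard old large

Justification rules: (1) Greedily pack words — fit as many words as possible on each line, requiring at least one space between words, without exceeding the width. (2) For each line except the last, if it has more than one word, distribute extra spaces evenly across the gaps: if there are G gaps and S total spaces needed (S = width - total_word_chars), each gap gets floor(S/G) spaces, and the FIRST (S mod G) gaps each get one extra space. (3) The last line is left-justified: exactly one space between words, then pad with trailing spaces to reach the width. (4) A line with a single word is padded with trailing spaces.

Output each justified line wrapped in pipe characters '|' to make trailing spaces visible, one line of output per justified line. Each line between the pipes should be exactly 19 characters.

Line 1: ['stop', 'blue', 'cheese', 'as'] (min_width=19, slack=0)
Line 2: ['leaf', 'distance', 'dirty'] (min_width=19, slack=0)
Line 3: ['dolphin', 'up', 'violin'] (min_width=17, slack=2)
Line 4: ['violin', 'big', 'read', 'as'] (min_width=18, slack=1)
Line 5: ['leaf', 'desert'] (min_width=11, slack=8)
Line 6: ['keyboard', 'old', 'large'] (min_width=18, slack=1)

Answer: |stop blue cheese as|
|leaf distance dirty|
|dolphin  up  violin|
|violin  big read as|
|leaf         desert|
|keyboard old large |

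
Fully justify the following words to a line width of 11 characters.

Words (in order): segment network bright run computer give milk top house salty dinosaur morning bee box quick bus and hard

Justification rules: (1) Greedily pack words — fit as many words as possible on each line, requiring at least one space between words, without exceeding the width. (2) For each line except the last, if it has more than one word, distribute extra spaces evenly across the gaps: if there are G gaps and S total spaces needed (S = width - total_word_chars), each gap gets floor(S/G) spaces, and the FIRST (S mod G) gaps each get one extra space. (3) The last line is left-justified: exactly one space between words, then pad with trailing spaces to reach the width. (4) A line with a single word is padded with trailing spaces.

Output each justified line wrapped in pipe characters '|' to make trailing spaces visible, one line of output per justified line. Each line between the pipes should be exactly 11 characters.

Line 1: ['segment'] (min_width=7, slack=4)
Line 2: ['network'] (min_width=7, slack=4)
Line 3: ['bright', 'run'] (min_width=10, slack=1)
Line 4: ['computer'] (min_width=8, slack=3)
Line 5: ['give', 'milk'] (min_width=9, slack=2)
Line 6: ['top', 'house'] (min_width=9, slack=2)
Line 7: ['salty'] (min_width=5, slack=6)
Line 8: ['dinosaur'] (min_width=8, slack=3)
Line 9: ['morning', 'bee'] (min_width=11, slack=0)
Line 10: ['box', 'quick'] (min_width=9, slack=2)
Line 11: ['bus', 'and'] (min_width=7, slack=4)
Line 12: ['hard'] (min_width=4, slack=7)

Answer: |segment    |
|network    |
|bright  run|
|computer   |
|give   milk|
|top   house|
|salty      |
|dinosaur   |
|morning bee|
|box   quick|
|bus     and|
|hard       |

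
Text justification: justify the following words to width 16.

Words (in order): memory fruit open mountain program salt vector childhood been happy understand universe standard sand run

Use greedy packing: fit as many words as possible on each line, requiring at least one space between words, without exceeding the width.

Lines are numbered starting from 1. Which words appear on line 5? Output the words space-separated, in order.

Answer: been happy

Derivation:
Line 1: ['memory', 'fruit'] (min_width=12, slack=4)
Line 2: ['open', 'mountain'] (min_width=13, slack=3)
Line 3: ['program', 'salt'] (min_width=12, slack=4)
Line 4: ['vector', 'childhood'] (min_width=16, slack=0)
Line 5: ['been', 'happy'] (min_width=10, slack=6)
Line 6: ['understand'] (min_width=10, slack=6)
Line 7: ['universe'] (min_width=8, slack=8)
Line 8: ['standard', 'sand'] (min_width=13, slack=3)
Line 9: ['run'] (min_width=3, slack=13)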